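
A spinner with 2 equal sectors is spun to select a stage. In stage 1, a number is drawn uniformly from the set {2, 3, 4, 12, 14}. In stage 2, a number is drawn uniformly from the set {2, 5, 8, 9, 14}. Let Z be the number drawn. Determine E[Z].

E[Z | stage 1] = (2+3+4+12+14)/5 = 7.
E[Z | stage 2] = (2+5+8+9+14)/5 = 38/5.
E[Z] = (1/2)·(7) + (1/2)·(38/5) = 73/10.

73/10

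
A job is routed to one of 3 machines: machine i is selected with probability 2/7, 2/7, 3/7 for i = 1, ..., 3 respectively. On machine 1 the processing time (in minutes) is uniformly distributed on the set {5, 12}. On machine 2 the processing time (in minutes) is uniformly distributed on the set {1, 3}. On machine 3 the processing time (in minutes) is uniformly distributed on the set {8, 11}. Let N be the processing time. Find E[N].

E[N | machine 1] = (5+12)/2 = 17/2.
E[N | machine 2] = (1+3)/2 = 2.
E[N | machine 3] = (8+11)/2 = 19/2.
E[N] = (2/7)·(17/2) + (2/7)·(2) + (3/7)·(19/2) = 99/14.

99/14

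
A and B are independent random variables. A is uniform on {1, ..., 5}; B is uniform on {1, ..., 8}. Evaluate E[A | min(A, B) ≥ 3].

4

P(min(A, B) ≥ 3) = 9/20.
Summing A·P(x,y) over outcomes with min(A, B) ≥ 3 gives 9/5.
E[A | min(A, B) ≥ 3] = (9/5) / (9/20) = 4.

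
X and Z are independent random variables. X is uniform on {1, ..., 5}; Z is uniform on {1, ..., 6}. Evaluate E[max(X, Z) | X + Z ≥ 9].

11/2

P(X + Z ≥ 9) = 1/5.
Summing max(X,Z)·P(x,y) over outcomes with X + Z ≥ 9 gives 11/10.
E[max(X, Z) | X + Z ≥ 9] = (11/10) / (1/5) = 11/2.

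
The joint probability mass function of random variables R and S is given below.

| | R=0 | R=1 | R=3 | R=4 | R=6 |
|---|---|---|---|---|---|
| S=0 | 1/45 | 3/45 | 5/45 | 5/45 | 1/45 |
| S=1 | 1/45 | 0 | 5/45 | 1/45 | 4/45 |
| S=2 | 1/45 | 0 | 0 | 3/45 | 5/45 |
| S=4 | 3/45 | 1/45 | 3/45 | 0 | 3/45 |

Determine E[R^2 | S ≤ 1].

P(S ≤ 1) = 26/45.
Summing R^2·P(R=x,S=y) over the conditioning event gives 41/5.
E[R^2 | S ≤ 1] = (41/5) / (26/45) = 369/26.

369/26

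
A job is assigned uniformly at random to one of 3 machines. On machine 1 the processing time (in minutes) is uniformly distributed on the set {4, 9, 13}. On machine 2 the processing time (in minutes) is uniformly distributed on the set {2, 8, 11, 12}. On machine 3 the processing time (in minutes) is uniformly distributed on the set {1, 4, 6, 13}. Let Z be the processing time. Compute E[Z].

275/36

E[Z | machine 1] = (4+9+13)/3 = 26/3.
E[Z | machine 2] = (2+8+11+12)/4 = 33/4.
E[Z | machine 3] = (1+4+6+13)/4 = 6.
E[Z] = (1/3)·(26/3) + (1/3)·(33/4) + (1/3)·(6) = 275/36.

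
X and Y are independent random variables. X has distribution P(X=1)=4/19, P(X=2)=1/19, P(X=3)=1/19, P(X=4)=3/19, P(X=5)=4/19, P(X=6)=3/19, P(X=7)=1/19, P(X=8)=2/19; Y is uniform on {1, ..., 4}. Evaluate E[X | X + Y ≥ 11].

P(X + Y ≥ 11) = 5/76.
Summing X·P(x,y) over outcomes with X + Y ≥ 11 gives 39/76.
E[X | X + Y ≥ 11] = (39/76) / (5/76) = 39/5.

39/5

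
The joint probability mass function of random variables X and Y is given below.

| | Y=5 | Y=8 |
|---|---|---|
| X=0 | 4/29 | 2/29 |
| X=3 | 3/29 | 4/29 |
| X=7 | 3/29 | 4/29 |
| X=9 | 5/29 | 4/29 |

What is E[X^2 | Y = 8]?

P(Y = 8) = 14/29.
Summing X^2·P(X=x,Y=y) over the conditioning event gives 556/29.
E[X^2 | Y = 8] = (556/29) / (14/29) = 278/7.

278/7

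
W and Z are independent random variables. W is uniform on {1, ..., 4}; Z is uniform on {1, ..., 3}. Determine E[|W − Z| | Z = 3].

Outcomes with Z = 3: (1,3), (2,3), (3,3), (4,3), each with probability 1/12.
E[|W − Z| | Z = 3] = (2 + 1 + 0 + 1) / 4 = 1.

1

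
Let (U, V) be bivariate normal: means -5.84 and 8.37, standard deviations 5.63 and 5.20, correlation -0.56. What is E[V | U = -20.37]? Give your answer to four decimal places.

15.8853

E[V | U=x] = μ_V + ρ(σ_V/σ_U)(x − μ_U) for jointly normal variables.
E[V | U=-20.37] = 8.37 + (-0.56)·(5.20/5.63)·(-20.37 − (-5.84)) = 8.37 + (-0.517229)·(-14.53) = 15.8853.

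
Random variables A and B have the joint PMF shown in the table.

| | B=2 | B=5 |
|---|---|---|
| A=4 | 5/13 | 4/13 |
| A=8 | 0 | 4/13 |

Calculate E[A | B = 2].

P(B = 2) = 5/13.
Σ A·P over the event = 4·(5/13) = 20/13.
E[A | B = 2] = (20/13) / (5/13) = 4.

4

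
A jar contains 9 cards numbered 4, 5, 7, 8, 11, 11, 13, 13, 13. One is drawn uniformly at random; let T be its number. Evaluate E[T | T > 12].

13

P(T > 12) = 1/3.
Σ over the event: 13·1/3 = 13/3.
E[T | T > 12] = (13/3) / (1/3) = 13.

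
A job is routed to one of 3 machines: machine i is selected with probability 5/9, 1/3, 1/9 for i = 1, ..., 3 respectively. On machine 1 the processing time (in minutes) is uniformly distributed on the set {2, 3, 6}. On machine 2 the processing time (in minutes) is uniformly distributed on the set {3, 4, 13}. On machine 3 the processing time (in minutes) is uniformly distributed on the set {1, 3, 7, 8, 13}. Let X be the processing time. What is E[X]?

671/135

E[X | machine 1] = (2+3+6)/3 = 11/3.
E[X | machine 2] = (3+4+13)/3 = 20/3.
E[X | machine 3] = (1+3+7+8+13)/5 = 32/5.
E[X] = (5/9)·(11/3) + (1/3)·(20/3) + (1/9)·(32/5) = 671/135.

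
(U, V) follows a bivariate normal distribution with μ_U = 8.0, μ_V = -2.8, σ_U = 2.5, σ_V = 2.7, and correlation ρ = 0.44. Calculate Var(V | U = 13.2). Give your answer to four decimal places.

Var(V | U=x) = (1 − ρ²)·σ_V².
Var(V | U=13.2) = (2.7)²·(1 − (0.44)²) = 7.29·0.8064 = 5.8787.

5.8787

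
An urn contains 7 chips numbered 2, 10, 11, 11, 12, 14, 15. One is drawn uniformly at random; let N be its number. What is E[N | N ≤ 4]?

P(N ≤ 4) = 1/7.
Σ over the event: 2·1/7 = 2/7.
E[N | N ≤ 4] = (2/7) / (1/7) = 2.

2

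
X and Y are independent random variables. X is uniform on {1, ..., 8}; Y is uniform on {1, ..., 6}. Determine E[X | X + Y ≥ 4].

212/45

P(X + Y ≥ 4) = 15/16.
Summing X·P(x,y) over outcomes with X + Y ≥ 4 gives 53/12.
E[X | X + Y ≥ 4] = (53/12) / (15/16) = 212/45.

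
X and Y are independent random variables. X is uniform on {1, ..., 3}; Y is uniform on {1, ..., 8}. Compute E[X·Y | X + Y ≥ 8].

Outcomes with X + Y ≥ 8: (1,7), (1,8), (2,6), (2,7), (2,8), (3,5), (3,6), (3,7), (3,8), each with probability 1/24.
E[X·Y | X + Y ≥ 8] = (7 + 8 + 12 + 14 + 16 + 15 + 18 + 21 + 24) / 9 = 15.

15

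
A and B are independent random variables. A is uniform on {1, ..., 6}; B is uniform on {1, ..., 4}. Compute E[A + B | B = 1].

Outcomes with B = 1: (1,1), (2,1), (3,1), (4,1), (5,1), (6,1), each with probability 1/24.
E[A + B | B = 1] = (2 + 3 + 4 + 5 + 6 + 7) / 6 = 9/2.

9/2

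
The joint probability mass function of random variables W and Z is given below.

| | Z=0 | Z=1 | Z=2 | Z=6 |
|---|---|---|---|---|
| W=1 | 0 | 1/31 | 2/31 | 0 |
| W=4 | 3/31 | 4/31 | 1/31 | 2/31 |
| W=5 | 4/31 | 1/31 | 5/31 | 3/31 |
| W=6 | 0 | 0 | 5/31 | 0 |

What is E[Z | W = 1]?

5/3

P(W = 1) = 3/31.
Σ Z·P over the event = 1·(1/31) + 2·(2/31) = 5/31.
E[Z | W = 1] = (5/31) / (3/31) = 5/3.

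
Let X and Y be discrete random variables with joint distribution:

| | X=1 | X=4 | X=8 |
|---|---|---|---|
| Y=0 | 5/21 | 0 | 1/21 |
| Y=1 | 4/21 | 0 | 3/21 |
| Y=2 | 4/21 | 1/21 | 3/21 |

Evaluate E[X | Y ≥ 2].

4

P(Y ≥ 2) = 8/21.
Summing X·P(X=x,Y=y) over the conditioning event gives 32/21.
E[X | Y ≥ 2] = (32/21) / (8/21) = 4.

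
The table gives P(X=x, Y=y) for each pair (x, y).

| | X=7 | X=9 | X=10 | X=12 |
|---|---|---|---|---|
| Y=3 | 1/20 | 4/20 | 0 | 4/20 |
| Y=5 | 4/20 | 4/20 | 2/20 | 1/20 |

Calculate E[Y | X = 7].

P(X = 7) = 1/4.
Σ Y·P over the event = 3·(1/20) + 5·(4/20) = 23/20.
E[Y | X = 7] = (23/20) / (1/4) = 23/5.

23/5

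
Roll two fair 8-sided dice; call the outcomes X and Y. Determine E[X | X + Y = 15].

15/2

P(X + Y = 15) = 1/32.
Summing X·P(x,y) over outcomes with X + Y = 15 gives 15/64.
E[X | X + Y = 15] = (15/64) / (1/32) = 15/2.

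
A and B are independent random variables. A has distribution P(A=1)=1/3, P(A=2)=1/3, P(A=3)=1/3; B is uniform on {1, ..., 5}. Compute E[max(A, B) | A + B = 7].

9/2

P(A + B = 7) = 2/15.
Summing max(A,B)·P(x,y) over outcomes with A + B = 7 gives 3/5.
E[max(A, B) | A + B = 7] = (3/5) / (2/15) = 9/2.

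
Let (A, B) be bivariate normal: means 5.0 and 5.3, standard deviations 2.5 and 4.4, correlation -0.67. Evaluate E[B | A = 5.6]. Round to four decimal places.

The regression of B on A has slope ρ·σ_B/σ_A and passes through (μ_A, μ_B).
E[B | A=5.6] = 5.3 + (-0.67)·(4.4/2.5)·(5.6 − (5.0)) = 5.3 + (-1.1792)·(0.6) = 4.5925.

4.5925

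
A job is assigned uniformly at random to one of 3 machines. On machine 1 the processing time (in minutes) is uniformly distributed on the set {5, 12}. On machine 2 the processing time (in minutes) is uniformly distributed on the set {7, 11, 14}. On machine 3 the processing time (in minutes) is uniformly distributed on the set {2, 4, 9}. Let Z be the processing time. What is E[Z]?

E[Z | machine 1] = (5+12)/2 = 17/2.
E[Z | machine 2] = (7+11+14)/3 = 32/3.
E[Z | machine 3] = (2+4+9)/3 = 5.
E[Z] = (1/3)·(17/2) + (1/3)·(32/3) + (1/3)·(5) = 145/18.

145/18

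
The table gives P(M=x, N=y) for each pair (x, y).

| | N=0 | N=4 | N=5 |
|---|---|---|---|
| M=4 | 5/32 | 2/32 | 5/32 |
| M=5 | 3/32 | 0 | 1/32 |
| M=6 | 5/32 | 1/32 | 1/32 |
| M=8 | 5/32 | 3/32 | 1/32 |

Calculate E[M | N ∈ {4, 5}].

P(N ∈ {4, 5}) = 7/16.
Summing M·P(M=x,N=y) over the conditioning event gives 77/32.
E[M | N ∈ {4, 5}] = (77/32) / (7/16) = 11/2.

11/2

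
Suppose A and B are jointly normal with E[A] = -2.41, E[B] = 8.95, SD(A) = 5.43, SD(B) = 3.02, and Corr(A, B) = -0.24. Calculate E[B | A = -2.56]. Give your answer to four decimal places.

8.9700

The regression of B on A has slope ρ·σ_B/σ_A and passes through (μ_A, μ_B).
E[B | A=-2.56] = 8.95 + (-0.24)·(3.02/5.43)·(-2.56 − (-2.41)) = 8.95 + (-0.13348)·(-0.15) = 8.9700.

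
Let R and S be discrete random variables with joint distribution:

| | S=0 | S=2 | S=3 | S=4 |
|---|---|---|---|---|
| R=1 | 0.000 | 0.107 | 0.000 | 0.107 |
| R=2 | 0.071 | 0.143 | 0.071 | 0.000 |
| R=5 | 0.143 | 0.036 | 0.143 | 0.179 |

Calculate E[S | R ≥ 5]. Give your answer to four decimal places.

P(R ≥ 5) = 0.501.
Σ S·P over the event = 0·(0.143) + 2·(0.036) + 3·(0.143) + 4·(0.179) = 1.217.
E[S | R ≥ 5] = (1.217) / (0.501) = 2.4291.

2.4291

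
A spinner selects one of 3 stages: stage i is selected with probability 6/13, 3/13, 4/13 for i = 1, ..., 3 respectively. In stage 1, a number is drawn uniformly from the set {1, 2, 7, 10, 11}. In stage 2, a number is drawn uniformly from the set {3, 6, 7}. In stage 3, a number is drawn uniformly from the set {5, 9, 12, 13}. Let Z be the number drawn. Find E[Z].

461/65

E[Z | stage 1] = (1+2+7+10+11)/5 = 31/5.
E[Z | stage 2] = (3+6+7)/3 = 16/3.
E[Z | stage 3] = (5+9+12+13)/4 = 39/4.
By the law of total expectation,
E[Z] = (6/13)·(31/5) + (3/13)·(16/3) + (4/13)·(39/4) = 461/65.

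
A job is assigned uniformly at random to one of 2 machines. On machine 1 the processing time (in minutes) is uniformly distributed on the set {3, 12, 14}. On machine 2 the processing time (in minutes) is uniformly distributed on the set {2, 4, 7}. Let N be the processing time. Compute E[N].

7

E[N | machine 1] = (3+12+14)/3 = 29/3.
E[N | machine 2] = (2+4+7)/3 = 13/3.
By the law of total expectation,
E[N] = (1/2)·(29/3) + (1/2)·(13/3) = 7.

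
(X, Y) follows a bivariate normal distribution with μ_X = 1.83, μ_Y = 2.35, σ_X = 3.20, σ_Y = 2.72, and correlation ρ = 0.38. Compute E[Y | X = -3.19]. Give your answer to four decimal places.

E[Y | X=x] = μ_Y + ρ(σ_Y/σ_X)(x − μ_X) for jointly normal variables.
E[Y | X=-3.19] = 2.35 + (0.38)·(2.72/3.20)·(-3.19 − (1.83)) = 2.35 + (0.323)·(-5.02) = 0.7285.

0.7285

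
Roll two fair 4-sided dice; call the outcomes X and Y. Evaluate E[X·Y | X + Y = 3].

P(X + Y = 3) = 1/8.
Summing XY·P(x,y) over outcomes with X + Y = 3 gives 1/4.
E[X·Y | X + Y = 3] = (1/4) / (1/8) = 2.

2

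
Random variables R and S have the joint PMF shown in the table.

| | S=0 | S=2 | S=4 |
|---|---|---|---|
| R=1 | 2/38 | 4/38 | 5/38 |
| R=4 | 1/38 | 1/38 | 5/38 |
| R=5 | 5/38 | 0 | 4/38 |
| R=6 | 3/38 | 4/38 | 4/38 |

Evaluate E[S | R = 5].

16/9

P(R = 5) = 9/38.
Summing S·P(R=x,S=y) over the conditioning event gives 8/19.
E[S | R = 5] = (8/19) / (9/38) = 16/9.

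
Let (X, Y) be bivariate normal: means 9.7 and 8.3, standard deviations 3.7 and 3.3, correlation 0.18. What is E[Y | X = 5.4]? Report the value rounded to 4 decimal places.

7.6097

E[Y | X=x] = μ_Y + ρ(σ_Y/σ_X)(x − μ_X) for jointly normal variables.
E[Y | X=5.4] = 8.3 + (0.18)·(3.3/3.7)·(5.4 − (9.7)) = 8.3 + (0.16054)·(-4.3) = 7.6097.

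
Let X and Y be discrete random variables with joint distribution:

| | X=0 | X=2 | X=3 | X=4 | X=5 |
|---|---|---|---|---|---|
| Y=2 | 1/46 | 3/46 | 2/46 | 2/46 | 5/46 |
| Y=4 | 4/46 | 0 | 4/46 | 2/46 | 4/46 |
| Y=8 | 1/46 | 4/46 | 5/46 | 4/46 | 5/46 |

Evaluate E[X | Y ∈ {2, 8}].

109/32

P(Y ∈ {2, 8}) = 16/23.
Summing X·P(X=x,Y=y) over the conditioning event gives 109/46.
E[X | Y ∈ {2, 8}] = (109/46) / (16/23) = 109/32.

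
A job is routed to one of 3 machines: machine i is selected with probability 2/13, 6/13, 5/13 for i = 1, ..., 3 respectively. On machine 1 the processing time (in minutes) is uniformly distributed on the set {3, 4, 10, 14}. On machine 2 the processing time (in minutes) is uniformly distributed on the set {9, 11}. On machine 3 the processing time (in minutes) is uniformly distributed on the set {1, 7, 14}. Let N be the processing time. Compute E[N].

E[N | machine 1] = (3+4+10+14)/4 = 31/4.
E[N | machine 2] = (9+11)/2 = 10.
E[N | machine 3] = (1+7+14)/3 = 22/3.
By the law of total expectation,
E[N] = (2/13)·(31/4) + (6/13)·(10) + (5/13)·(22/3) = 673/78.

673/78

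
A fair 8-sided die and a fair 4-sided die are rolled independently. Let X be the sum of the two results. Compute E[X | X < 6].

4

P(X < 6) = 5/16.
Σ over the event: 2·1/32 + 3·1/16 + 4·3/32 + 5·1/8 = 5/4.
E[X | X < 6] = (5/4) / (5/16) = 4.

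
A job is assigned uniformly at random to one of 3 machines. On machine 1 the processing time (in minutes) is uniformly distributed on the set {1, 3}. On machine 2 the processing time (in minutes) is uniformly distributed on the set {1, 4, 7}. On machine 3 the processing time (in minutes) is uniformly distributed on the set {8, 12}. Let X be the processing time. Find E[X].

16/3

E[X | machine 1] = (1+3)/2 = 2.
E[X | machine 2] = (1+4+7)/3 = 4.
E[X | machine 3] = (8+12)/2 = 10.
E[X] = (1/3)·(2) + (1/3)·(4) + (1/3)·(10) = 16/3.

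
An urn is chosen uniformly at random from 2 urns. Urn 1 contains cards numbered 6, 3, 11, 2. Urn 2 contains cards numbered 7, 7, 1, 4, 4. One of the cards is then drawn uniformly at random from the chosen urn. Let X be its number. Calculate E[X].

101/20

E[X | urn 1] = (6+3+11+2)/4 = 11/2.
E[X | urn 2] = (7+7+1+4+4)/5 = 23/5.
E[X] = (1/2)·(11/2) + (1/2)·(23/5) = 101/20.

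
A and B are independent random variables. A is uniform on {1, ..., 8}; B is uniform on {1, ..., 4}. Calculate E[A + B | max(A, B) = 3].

P(max(A, B) = 3) = 5/32.
Summing (A+B)·P(x,y) over outcomes with max(A, B) = 3 gives 3/4.
E[A + B | max(A, B) = 3] = (3/4) / (5/32) = 24/5.

24/5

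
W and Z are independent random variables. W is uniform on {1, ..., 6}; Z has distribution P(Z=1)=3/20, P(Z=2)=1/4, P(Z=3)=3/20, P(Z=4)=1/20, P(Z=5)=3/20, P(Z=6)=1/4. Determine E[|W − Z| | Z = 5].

P(Z = 5) = 3/20.
Summing |W−Z|·P(x,y) over outcomes with Z = 5 gives 11/40.
E[|W − Z| | Z = 5] = (11/40) / (3/20) = 11/6.

11/6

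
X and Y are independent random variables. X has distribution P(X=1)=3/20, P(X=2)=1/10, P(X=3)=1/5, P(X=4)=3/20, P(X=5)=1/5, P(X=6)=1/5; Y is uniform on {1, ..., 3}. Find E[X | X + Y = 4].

P(X + Y = 4) = 3/20.
Summing X·P(x,y) over outcomes with X + Y = 4 gives 19/60.
E[X | X + Y = 4] = (19/60) / (3/20) = 19/9.

19/9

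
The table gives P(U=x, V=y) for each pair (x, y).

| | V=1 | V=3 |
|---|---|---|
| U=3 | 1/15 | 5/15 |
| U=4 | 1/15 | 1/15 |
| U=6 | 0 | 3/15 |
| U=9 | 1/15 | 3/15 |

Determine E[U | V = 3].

P(V = 3) = 4/5.
Σ U·P over the event = 3·(5/15) + 4·(1/15) + 6·(3/15) + 9·(3/15) = 64/15.
E[U | V = 3] = (64/15) / (4/5) = 16/3.

16/3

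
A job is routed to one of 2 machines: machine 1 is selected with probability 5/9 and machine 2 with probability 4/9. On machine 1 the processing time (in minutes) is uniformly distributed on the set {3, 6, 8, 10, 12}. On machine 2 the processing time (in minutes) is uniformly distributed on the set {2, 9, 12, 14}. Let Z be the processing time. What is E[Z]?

76/9

E[Z | machine 1] = (3+6+8+10+12)/5 = 39/5.
E[Z | machine 2] = (2+9+12+14)/4 = 37/4.
E[Z] = (5/9)·(39/5) + (4/9)·(37/4) = 76/9.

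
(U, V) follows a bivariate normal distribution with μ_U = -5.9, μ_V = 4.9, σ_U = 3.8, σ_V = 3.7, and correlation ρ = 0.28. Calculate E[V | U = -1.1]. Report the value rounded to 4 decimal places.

The regression of V on U has slope ρ·σ_V/σ_U and passes through (μ_U, μ_V).
E[V | U=-1.1] = 4.9 + (0.28)·(3.7/3.8)·(-1.1 − (-5.9)) = 4.9 + (0.27263)·(4.8) = 6.2086.

6.2086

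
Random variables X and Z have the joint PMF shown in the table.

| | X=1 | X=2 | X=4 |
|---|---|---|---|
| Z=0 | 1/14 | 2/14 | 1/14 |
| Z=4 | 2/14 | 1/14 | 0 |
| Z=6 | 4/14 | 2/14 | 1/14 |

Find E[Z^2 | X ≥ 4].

P(X ≥ 4) = 1/7.
Σ Z^2·P over the event = 0·(1/14) + 36·(1/14) = 18/7.
E[Z^2 | X ≥ 4] = (18/7) / (1/7) = 18.

18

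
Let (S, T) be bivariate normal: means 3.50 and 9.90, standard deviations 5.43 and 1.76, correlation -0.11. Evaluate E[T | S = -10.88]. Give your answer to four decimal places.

E[T | S=x] = μ_T + ρ(σ_T/σ_S)(x − μ_S) for jointly normal variables.
E[T | S=-10.88] = 9.90 + (-0.11)·(1.76/5.43)·(-10.88 − (3.50)) = 9.90 + (-0.035654)·(-14.38) = 10.4127.

10.4127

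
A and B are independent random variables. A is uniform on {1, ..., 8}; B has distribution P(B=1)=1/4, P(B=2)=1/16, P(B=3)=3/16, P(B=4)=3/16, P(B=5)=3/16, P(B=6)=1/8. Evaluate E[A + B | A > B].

318/37

P(A > B) = 37/64.
Summing (A+B)·P(x,y) over outcomes with A > B gives 159/32.
E[A + B | A > B] = (159/32) / (37/64) = 318/37.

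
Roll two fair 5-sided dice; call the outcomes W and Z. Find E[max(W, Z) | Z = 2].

Outcomes with Z = 2: (1,2), (2,2), (3,2), (4,2), (5,2), each with probability 1/25.
E[max(W, Z) | Z = 2] = (2 + 2 + 3 + 4 + 5) / 5 = 16/5.

16/5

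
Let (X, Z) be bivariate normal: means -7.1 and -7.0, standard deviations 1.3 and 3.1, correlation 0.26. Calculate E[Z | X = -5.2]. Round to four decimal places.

The regression of Z on X has slope ρ·σ_Z/σ_X and passes through (μ_X, μ_Z).
E[Z | X=-5.2] = -7.0 + (0.26)·(3.1/1.3)·(-5.2 − (-7.1)) = -7.0 + (0.62)·(1.9) = -5.8220.

-5.8220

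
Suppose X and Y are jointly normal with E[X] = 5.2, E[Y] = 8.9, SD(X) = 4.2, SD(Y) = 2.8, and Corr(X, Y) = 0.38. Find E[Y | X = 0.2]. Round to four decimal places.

E[Y | X=x] = μ_Y + ρ(σ_Y/σ_X)(x − μ_X) for jointly normal variables.
E[Y | X=0.2] = 8.9 + (0.38)·(2.8/4.2)·(0.2 − (5.2)) = 8.9 + (0.253333)·(-5) = 7.6333.

7.6333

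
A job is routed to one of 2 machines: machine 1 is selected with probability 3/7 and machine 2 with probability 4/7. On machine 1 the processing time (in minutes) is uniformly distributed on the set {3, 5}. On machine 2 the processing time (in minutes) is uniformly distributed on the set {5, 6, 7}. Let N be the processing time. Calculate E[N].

E[N | machine 1] = (3+5)/2 = 4.
E[N | machine 2] = (5+6+7)/3 = 6.
E[N] = (3/7)·(4) + (4/7)·(6) = 36/7.

36/7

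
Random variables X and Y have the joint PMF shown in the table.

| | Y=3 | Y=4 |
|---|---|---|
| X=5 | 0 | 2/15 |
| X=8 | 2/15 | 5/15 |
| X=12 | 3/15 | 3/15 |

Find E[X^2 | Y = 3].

112

P(Y = 3) = 1/3.
Σ X^2·P over the event = 64·(2/15) + 144·(3/15) = 112/3.
E[X^2 | Y = 3] = (112/3) / (1/3) = 112.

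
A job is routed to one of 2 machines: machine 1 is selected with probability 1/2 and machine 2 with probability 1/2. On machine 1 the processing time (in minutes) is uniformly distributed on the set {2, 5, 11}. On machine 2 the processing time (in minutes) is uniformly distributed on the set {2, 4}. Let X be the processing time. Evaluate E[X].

E[X | machine 1] = (2+5+11)/3 = 6.
E[X | machine 2] = (2+4)/2 = 3.
By the law of total expectation,
E[X] = (1/2)·(6) + (1/2)·(3) = 9/2.

9/2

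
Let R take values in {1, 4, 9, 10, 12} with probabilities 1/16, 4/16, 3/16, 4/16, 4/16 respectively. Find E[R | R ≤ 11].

P(R ≤ 11) = 3/4.
Σ over the event: 1·1/16 + 4·1/4 + 9·3/16 + 10·1/4 = 21/4.
E[R | R ≤ 11] = (21/4) / (3/4) = 7.

7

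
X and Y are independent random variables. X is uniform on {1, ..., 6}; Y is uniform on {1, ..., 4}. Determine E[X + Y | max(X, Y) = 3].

24/5

P(max(X, Y) = 3) = 5/24.
Summing (X+Y)·P(x,y) over outcomes with max(X, Y) = 3 gives 1.
E[X + Y | max(X, Y) = 3] = (1) / (5/24) = 24/5.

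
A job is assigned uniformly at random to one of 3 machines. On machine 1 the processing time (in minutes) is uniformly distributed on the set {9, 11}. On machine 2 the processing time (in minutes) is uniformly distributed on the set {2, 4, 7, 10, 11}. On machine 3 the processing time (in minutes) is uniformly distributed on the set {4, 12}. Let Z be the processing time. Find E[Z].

E[Z | machine 1] = (9+11)/2 = 10.
E[Z | machine 2] = (2+4+7+10+11)/5 = 34/5.
E[Z | machine 3] = (4+12)/2 = 8.
By the law of total expectation,
E[Z] = (1/3)·(10) + (1/3)·(34/5) + (1/3)·(8) = 124/15.

124/15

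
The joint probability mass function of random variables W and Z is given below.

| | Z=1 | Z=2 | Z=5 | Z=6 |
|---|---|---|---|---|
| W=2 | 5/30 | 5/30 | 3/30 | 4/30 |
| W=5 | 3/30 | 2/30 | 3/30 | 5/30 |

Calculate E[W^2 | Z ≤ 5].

12

P(Z ≤ 5) = 7/10.
Σ W^2·P over the event = 4·(5/30) + 4·(5/30) + 4·(3/30) + 25·(3/30) + 25·(2/30) + 25·(3/30) = 42/5.
E[W^2 | Z ≤ 5] = (42/5) / (7/10) = 12.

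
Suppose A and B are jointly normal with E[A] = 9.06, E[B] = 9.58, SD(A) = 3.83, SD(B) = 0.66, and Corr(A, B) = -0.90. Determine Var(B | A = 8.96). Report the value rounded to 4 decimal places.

0.0828

The conditional variance in a bivariate normal is σ_B²(1 − ρ²), independent of x.
Var(B | A=8.96) = (0.66)²·(1 − (-0.90)²) = 0.4356·0.19 = 0.0828.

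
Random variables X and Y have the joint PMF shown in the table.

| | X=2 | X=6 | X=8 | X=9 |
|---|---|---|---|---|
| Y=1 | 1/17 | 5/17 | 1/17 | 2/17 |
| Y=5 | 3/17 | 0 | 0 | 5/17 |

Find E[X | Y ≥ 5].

51/8

P(Y ≥ 5) = 8/17.
Σ X·P over the event = 2·(3/17) + 9·(5/17) = 3.
E[X | Y ≥ 5] = (3) / (8/17) = 51/8.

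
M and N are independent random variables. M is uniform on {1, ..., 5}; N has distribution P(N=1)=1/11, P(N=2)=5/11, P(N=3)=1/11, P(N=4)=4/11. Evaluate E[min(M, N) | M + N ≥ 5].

P(M + N ≥ 5) = 41/55.
Summing min(M,N)·P(x,y) over outcomes with M + N ≥ 5 gives 9/5.
E[min(M, N) | M + N ≥ 5] = (9/5) / (41/55) = 99/41.

99/41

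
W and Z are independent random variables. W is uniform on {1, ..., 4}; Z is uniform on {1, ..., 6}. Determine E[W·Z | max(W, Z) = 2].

8/3

Outcomes with max(W, Z) = 2: (1,2), (2,1), (2,2), each with probability 1/24.
E[W·Z | max(W, Z) = 2] = (2 + 2 + 4) / 3 = 8/3.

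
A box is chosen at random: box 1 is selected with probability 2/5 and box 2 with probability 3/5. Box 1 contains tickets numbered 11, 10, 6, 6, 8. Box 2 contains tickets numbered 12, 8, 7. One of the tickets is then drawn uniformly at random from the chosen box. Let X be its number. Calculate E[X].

217/25

E[X | box 1] = (11+10+6+6+8)/5 = 41/5.
E[X | box 2] = (12+8+7)/3 = 9.
E[X] = (2/5)·(41/5) + (3/5)·(9) = 217/25.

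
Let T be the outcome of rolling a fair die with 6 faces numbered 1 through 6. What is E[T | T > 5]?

Given T > 5, T is equally likely to be any of {6}.
E[T | T > 5] = (6) / 1 = 6.

6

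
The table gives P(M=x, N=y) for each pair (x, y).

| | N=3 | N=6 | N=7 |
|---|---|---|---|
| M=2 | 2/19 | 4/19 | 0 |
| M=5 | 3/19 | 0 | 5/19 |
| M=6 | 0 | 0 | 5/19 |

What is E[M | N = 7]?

11/2

P(N = 7) = 10/19.
Σ M·P over the event = 5·(5/19) + 6·(5/19) = 55/19.
E[M | N = 7] = (55/19) / (10/19) = 11/2.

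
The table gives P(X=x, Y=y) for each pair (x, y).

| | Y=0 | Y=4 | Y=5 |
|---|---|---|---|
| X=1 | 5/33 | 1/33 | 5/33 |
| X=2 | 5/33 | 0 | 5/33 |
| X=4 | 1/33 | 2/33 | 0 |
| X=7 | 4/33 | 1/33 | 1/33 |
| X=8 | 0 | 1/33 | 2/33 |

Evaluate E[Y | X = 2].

5/2

P(X = 2) = 10/33.
Summing Y·P(X=x,Y=y) over the conditioning event gives 25/33.
E[Y | X = 2] = (25/33) / (10/33) = 5/2.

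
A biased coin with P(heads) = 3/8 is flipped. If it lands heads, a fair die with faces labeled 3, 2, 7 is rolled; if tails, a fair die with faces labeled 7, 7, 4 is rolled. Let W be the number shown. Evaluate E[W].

E[W | heads] = (3+2+7)/3 = 4.
E[W | tails] = (7+7+4)/3 = 6.
By the law of total expectation,
E[W] = (3/8)·(4) + (5/8)·(6) = 21/4.

21/4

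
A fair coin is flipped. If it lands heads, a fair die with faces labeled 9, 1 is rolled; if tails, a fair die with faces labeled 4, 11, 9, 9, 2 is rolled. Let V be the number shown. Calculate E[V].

E[V | heads] = (9+1)/2 = 5.
E[V | tails] = (4+11+9+9+2)/5 = 7.
E[V] = (1/2)·(5) + (1/2)·(7) = 6.

6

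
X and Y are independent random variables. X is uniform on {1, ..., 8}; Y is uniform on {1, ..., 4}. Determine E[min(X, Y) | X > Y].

25/11

P(X > Y) = 11/16.
Summing min(X,Y)·P(x,y) over outcomes with X > Y gives 25/16.
E[min(X, Y) | X > Y] = (25/16) / (11/16) = 25/11.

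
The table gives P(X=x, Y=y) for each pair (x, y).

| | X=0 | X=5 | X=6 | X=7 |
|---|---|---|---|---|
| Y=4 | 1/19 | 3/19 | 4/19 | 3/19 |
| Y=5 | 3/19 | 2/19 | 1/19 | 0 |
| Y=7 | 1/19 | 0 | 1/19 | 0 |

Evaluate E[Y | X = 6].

14/3

P(X = 6) = 6/19.
Σ Y·P over the event = 4·(4/19) + 5·(1/19) + 7·(1/19) = 28/19.
E[Y | X = 6] = (28/19) / (6/19) = 14/3.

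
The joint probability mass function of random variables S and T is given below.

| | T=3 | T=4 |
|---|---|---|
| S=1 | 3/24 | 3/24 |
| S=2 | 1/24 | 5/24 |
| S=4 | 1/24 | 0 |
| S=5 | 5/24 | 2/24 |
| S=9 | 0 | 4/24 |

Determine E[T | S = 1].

7/2

P(S = 1) = 1/4.
Σ T·P over the event = 3·(3/24) + 4·(3/24) = 7/8.
E[T | S = 1] = (7/8) / (1/4) = 7/2.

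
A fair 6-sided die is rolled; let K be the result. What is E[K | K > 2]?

9/2

Given K > 2, K is equally likely to be any of {3, 4, 5, 6}.
E[K | K > 2] = (3 + 4 + 5 + 6) / 4 = 9/2.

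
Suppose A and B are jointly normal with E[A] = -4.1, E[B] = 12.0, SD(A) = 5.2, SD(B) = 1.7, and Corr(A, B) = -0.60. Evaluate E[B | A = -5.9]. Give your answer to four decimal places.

For a bivariate normal, E[B | A=x] = μ_B + ρ·(σ_B/σ_A)·(x − μ_A).
E[B | A=-5.9] = 12.0 + (-0.60)·(1.7/5.2)·(-5.9 − (-4.1)) = 12.0 + (-0.19615)·(-1.8) = 12.3531.

12.3531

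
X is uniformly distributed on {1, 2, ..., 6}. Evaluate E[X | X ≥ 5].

Given X ≥ 5, X is equally likely to be any of {5, 6}.
E[X | X ≥ 5] = (5 + 6) / 2 = 11/2.

11/2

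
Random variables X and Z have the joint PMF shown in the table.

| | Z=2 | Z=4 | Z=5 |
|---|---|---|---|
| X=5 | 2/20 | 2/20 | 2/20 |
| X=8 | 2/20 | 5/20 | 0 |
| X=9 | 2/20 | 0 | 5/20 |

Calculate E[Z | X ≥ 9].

29/7

P(X ≥ 9) = 7/20.
Σ Z·P over the event = 2·(2/20) + 5·(5/20) = 29/20.
E[Z | X ≥ 9] = (29/20) / (7/20) = 29/7.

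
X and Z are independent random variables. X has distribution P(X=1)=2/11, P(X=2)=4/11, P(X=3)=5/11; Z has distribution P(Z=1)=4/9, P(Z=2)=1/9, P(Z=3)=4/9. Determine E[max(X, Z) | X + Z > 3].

P(X + Z > 3) = 73/99.
Summing max(X,Z)·P(x,y) over outcomes with X + Z > 3 gives 215/99.
E[max(X, Z) | X + Z > 3] = (215/99) / (73/99) = 215/73.

215/73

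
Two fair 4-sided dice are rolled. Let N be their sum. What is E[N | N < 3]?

P(N < 3) = 1/16.
Σ over the event: 2·1/16 = 1/8.
E[N | N < 3] = (1/8) / (1/16) = 2.

2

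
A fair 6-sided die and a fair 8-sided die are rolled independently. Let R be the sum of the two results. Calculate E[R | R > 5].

172/19

P(R > 5) = 19/24.
E[R | R > 5] = (43/6) / (19/24) = 172/19.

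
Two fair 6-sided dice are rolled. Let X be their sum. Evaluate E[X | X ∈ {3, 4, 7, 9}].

P(X ∈ {3, 4, 7, 9}) = 5/12.
Σ over the event: 3·1/18 + 4·1/12 + 7·1/6 + 9·1/9 = 8/3.
E[X | X ∈ {3, 4, 7, 9}] = (8/3) / (5/12) = 32/5.

32/5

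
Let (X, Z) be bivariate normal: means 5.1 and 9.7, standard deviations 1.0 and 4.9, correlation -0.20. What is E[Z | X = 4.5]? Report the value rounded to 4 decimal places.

10.2880

E[Z | X=x] = μ_Z + ρ(σ_Z/σ_X)(x − μ_X) for jointly normal variables.
E[Z | X=4.5] = 9.7 + (-0.20)·(4.9/1.0)·(4.5 − (5.1)) = 9.7 + (-0.98)·(-0.6) = 10.2880.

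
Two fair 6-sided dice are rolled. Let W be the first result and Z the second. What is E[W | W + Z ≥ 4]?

P(W + Z ≥ 4) = 11/12.
Summing W·P(x,y) over outcomes with W + Z ≥ 4 gives 61/18.
E[W | W + Z ≥ 4] = (61/18) / (11/12) = 122/33.

122/33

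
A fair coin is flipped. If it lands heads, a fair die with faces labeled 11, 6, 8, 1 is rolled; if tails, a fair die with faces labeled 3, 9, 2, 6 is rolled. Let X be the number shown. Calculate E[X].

23/4

E[X | heads] = (11+6+8+1)/4 = 13/2.
E[X | tails] = (3+9+2+6)/4 = 5.
By the law of total expectation,
E[X] = (1/2)·(13/2) + (1/2)·(5) = 23/4.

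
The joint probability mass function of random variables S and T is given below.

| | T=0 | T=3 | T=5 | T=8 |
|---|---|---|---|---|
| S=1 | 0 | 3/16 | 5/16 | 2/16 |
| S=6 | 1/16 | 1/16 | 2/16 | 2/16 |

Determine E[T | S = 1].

5

P(S = 1) = 5/8.
Σ T·P over the event = 3·(3/16) + 5·(5/16) + 8·(2/16) = 25/8.
E[T | S = 1] = (25/8) / (5/8) = 5.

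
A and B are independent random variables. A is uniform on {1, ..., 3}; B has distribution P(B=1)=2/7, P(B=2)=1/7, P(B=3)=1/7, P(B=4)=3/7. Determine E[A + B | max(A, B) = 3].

P(max(A, B) = 3) = 2/7.
Summing (A+B)·P(x,y) over outcomes with max(A, B) = 3 gives 4/3.
E[A + B | max(A, B) = 3] = (4/3) / (2/7) = 14/3.

14/3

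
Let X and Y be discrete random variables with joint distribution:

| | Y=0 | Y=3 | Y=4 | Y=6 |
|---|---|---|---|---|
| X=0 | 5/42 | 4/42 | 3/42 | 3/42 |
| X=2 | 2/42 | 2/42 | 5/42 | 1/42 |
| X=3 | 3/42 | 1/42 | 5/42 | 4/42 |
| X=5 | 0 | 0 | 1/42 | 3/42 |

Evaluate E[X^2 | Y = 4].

45/7

P(Y = 4) = 1/3.
Summing X^2·P(X=x,Y=y) over the conditioning event gives 15/7.
E[X^2 | Y = 4] = (15/7) / (1/3) = 45/7.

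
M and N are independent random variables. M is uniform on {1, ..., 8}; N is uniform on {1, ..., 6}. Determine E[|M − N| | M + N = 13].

Outcomes with M + N = 13: (7,6), (8,5), each with probability 1/48.
E[|M − N| | M + N = 13] = (1 + 3) / 2 = 2.

2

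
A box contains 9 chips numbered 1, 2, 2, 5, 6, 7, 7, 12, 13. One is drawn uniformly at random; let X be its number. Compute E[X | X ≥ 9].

P(X ≥ 9) = 2/9.
Σ over the event: 12·1/9 + 13·1/9 = 25/9.
E[X | X ≥ 9] = (25/9) / (2/9) = 25/2.

25/2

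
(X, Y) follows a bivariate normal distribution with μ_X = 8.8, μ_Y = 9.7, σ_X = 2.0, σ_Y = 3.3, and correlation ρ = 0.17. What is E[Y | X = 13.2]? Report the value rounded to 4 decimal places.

The regression of Y on X has slope ρ·σ_Y/σ_X and passes through (μ_X, μ_Y).
E[Y | X=13.2] = 9.7 + (0.17)·(3.3/2.0)·(13.2 − (8.8)) = 9.7 + (0.2805)·(4.4) = 10.9342.

10.9342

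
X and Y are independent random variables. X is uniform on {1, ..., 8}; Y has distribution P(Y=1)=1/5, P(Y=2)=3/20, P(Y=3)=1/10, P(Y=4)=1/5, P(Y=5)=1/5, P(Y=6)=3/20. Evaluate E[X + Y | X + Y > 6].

524/55

P(X + Y > 6) = 11/16.
Summing (X+Y)·P(x,y) over outcomes with X + Y > 6 gives 131/20.
E[X + Y | X + Y > 6] = (131/20) / (11/16) = 524/55.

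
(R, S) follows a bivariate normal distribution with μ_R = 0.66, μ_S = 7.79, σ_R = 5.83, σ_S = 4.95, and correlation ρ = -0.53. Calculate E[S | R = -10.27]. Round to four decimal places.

12.7085

The regression of S on R has slope ρ·σ_S/σ_R and passes through (μ_R, μ_S).
E[S | R=-10.27] = 7.79 + (-0.53)·(4.95/5.83)·(-10.27 − (0.66)) = 7.79 + (-0.45)·(-10.93) = 12.7085.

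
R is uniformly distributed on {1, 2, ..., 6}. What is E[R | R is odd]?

Given R is odd, R is equally likely to be any of {1, 3, 5}.
E[R | R is odd] = (1 + 3 + 5) / 3 = 3.

3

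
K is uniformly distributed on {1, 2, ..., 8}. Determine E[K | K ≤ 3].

2

Given K ≤ 3, K is equally likely to be any of {1, 2, 3}.
E[K | K ≤ 3] = (1 + 2 + 3) / 3 = 2.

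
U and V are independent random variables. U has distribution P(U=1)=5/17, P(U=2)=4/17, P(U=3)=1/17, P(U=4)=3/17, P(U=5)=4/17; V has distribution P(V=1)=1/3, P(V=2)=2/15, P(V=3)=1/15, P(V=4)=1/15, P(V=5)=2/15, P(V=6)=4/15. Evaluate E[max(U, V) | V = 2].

53/17

P(V = 2) = 2/15.
Summing max(U,V)·P(x,y) over outcomes with V = 2 gives 106/255.
E[max(U, V) | V = 2] = (106/255) / (2/15) = 53/17.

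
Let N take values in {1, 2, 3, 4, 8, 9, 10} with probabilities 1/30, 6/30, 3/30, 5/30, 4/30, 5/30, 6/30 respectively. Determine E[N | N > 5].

P(N > 5) = 1/2.
Σ over the event: 8·2/15 + 9·1/6 + 10·1/5 = 137/30.
E[N | N > 5] = (137/30) / (1/2) = 137/15.

137/15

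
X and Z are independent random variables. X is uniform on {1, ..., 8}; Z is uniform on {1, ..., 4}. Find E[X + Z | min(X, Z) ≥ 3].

P(min(X, Z) ≥ 3) = 3/8.
Summing (X+Z)·P(x,y) over outcomes with min(X, Z) ≥ 3 gives 27/8.
E[X + Z | min(X, Z) ≥ 3] = (27/8) / (3/8) = 9.

9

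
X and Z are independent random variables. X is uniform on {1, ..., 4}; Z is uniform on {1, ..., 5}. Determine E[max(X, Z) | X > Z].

10/3

Outcomes with X > Z: (2,1), (3,1), (3,2), (4,1), (4,2), (4,3), each with probability 1/20.
E[max(X, Z) | X > Z] = (2 + 3 + 3 + 4 + 4 + 4) / 6 = 10/3.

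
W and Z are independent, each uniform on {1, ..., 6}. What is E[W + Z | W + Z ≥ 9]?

10

Outcomes with W + Z ≥ 9: (3,6), (4,5), (4,6), (5,4), (5,5), (5,6), (6,3), (6,4), (6,5), (6,6), each with probability 1/36.
E[W + Z | W + Z ≥ 9] = (9 + 9 + 10 + 9 + 10 + 11 + 9 + 10 + 11 + 12) / 10 = 10.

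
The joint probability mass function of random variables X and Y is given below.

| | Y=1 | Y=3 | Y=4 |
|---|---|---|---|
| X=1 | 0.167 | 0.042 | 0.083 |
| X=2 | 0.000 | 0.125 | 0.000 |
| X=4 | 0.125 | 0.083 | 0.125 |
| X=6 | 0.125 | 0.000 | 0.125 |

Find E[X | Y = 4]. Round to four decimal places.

P(Y = 4) = 0.333.
Σ X·P over the event = 1·(0.083) + 4·(0.125) + 6·(0.125) = 1.333.
E[X | Y = 4] = (1.333) / (0.333) = 4.0030.

4.0030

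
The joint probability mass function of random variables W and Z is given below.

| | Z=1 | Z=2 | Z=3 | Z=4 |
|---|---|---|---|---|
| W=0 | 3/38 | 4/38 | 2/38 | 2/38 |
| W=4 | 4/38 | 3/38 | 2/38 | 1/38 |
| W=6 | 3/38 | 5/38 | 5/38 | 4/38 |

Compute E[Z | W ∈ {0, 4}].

P(W ∈ {0, 4}) = 21/38.
Σ Z·P over the event = 1·(3/38) + 2·(4/38) + 3·(2/38) + 4·(2/38) + 1·(4/38) + 2·(3/38) + 3·(2/38) + 4·(1/38) = 45/38.
E[Z | W ∈ {0, 4}] = (45/38) / (21/38) = 15/7.

15/7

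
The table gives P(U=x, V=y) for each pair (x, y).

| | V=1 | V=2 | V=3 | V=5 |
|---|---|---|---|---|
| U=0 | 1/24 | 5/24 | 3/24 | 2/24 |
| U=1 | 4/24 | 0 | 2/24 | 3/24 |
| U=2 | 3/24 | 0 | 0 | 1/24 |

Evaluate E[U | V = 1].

P(V = 1) = 1/3.
Σ U·P over the event = 0·(1/24) + 1·(4/24) + 2·(3/24) = 5/12.
E[U | V = 1] = (5/12) / (1/3) = 5/4.

5/4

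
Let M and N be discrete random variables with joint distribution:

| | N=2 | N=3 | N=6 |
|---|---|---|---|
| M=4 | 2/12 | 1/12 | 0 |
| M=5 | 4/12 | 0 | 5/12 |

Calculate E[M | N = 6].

P(N = 6) = 5/12.
Summing M·P(M=x,N=y) over the conditioning event gives 25/12.
E[M | N = 6] = (25/12) / (5/12) = 5.

5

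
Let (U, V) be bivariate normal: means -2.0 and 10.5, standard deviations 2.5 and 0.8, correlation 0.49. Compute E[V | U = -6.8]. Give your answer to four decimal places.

The regression of V on U has slope ρ·σ_V/σ_U and passes through (μ_U, μ_V).
E[V | U=-6.8] = 10.5 + (0.49)·(0.8/2.5)·(-6.8 − (-2.0)) = 10.5 + (0.1568)·(-4.8) = 9.7474.

9.7474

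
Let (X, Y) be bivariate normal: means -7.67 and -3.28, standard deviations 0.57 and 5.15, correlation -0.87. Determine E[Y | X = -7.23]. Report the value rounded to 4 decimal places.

-6.7386

E[Y | X=x] = μ_Y + ρ(σ_Y/σ_X)(x − μ_X) for jointly normal variables.
E[Y | X=-7.23] = -3.28 + (-0.87)·(5.15/0.57)·(-7.23 − (-7.67)) = -3.28 + (-7.8605)·(0.44) = -6.7386.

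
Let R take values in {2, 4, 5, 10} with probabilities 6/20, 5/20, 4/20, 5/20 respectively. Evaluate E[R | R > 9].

P(R > 9) = 1/4.
Σ over the event: 10·1/4 = 5/2.
E[R | R > 9] = (5/2) / (1/4) = 10.

10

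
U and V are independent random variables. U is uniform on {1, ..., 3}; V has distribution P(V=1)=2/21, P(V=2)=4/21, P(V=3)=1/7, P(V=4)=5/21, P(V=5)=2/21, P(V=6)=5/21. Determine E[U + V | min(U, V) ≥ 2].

P(min(U, V) ≥ 2) = 38/63.
Summing (U+V)·P(x,y) over outcomes with min(U, V) ≥ 2 gives 83/21.
E[U + V | min(U, V) ≥ 2] = (83/21) / (38/63) = 249/38.

249/38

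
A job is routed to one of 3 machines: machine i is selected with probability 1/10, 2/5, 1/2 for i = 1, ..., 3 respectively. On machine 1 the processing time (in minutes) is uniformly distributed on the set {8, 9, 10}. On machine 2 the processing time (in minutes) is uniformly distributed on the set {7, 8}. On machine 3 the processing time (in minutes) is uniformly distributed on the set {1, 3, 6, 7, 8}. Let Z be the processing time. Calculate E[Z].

E[Z | machine 1] = (8+9+10)/3 = 9.
E[Z | machine 2] = (7+8)/2 = 15/2.
E[Z | machine 3] = (1+3+6+7+8)/5 = 5.
E[Z] = (1/10)·(9) + (2/5)·(15/2) + (1/2)·(5) = 32/5.

32/5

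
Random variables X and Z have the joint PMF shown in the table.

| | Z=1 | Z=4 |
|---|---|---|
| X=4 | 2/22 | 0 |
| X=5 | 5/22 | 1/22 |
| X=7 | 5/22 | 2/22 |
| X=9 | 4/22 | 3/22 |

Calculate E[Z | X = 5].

3/2

P(X = 5) = 3/11.
Σ Z·P over the event = 1·(5/22) + 4·(1/22) = 9/22.
E[Z | X = 5] = (9/22) / (3/11) = 3/2.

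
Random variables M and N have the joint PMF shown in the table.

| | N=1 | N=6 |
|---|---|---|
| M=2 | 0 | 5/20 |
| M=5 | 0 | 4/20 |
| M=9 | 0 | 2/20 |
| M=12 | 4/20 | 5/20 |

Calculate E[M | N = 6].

27/4

P(N = 6) = 4/5.
Σ M·P over the event = 2·(5/20) + 5·(4/20) + 9·(2/20) + 12·(5/20) = 27/5.
E[M | N = 6] = (27/5) / (4/5) = 27/4.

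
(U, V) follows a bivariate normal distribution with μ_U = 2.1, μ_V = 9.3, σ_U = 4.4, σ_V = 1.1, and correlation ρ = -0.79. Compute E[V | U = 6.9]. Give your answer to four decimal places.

For a bivariate normal, E[V | U=x] = μ_V + ρ·(σ_V/σ_U)·(x − μ_U).
E[V | U=6.9] = 9.3 + (-0.79)·(1.1/4.4)·(6.9 − (2.1)) = 9.3 + (-0.1975)·(4.8) = 8.3520.

8.3520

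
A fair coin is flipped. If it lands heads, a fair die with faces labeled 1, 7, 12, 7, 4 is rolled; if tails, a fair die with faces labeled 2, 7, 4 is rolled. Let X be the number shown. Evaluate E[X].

E[X | heads] = (1+7+12+7+4)/5 = 31/5.
E[X | tails] = (2+7+4)/3 = 13/3.
E[X] = (1/2)·(31/5) + (1/2)·(13/3) = 79/15.

79/15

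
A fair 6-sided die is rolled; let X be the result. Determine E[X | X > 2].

9/2

Given X > 2, X is equally likely to be any of {3, 4, 5, 6}.
E[X | X > 2] = (3 + 4 + 5 + 6) / 4 = 9/2.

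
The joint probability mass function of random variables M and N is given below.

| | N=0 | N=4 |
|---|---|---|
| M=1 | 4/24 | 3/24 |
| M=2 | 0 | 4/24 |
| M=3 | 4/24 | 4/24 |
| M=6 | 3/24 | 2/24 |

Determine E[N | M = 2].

4

P(M = 2) = 1/6.
Σ N·P over the event = 4·(4/24) = 2/3.
E[N | M = 2] = (2/3) / (1/6) = 4.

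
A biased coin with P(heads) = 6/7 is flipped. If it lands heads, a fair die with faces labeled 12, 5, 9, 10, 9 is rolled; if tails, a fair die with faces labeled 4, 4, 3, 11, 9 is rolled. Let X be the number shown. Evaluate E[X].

E[X | heads] = (12+5+9+10+9)/5 = 9.
E[X | tails] = (4+4+3+11+9)/5 = 31/5.
By the law of total expectation,
E[X] = (6/7)·(9) + (1/7)·(31/5) = 43/5.

43/5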